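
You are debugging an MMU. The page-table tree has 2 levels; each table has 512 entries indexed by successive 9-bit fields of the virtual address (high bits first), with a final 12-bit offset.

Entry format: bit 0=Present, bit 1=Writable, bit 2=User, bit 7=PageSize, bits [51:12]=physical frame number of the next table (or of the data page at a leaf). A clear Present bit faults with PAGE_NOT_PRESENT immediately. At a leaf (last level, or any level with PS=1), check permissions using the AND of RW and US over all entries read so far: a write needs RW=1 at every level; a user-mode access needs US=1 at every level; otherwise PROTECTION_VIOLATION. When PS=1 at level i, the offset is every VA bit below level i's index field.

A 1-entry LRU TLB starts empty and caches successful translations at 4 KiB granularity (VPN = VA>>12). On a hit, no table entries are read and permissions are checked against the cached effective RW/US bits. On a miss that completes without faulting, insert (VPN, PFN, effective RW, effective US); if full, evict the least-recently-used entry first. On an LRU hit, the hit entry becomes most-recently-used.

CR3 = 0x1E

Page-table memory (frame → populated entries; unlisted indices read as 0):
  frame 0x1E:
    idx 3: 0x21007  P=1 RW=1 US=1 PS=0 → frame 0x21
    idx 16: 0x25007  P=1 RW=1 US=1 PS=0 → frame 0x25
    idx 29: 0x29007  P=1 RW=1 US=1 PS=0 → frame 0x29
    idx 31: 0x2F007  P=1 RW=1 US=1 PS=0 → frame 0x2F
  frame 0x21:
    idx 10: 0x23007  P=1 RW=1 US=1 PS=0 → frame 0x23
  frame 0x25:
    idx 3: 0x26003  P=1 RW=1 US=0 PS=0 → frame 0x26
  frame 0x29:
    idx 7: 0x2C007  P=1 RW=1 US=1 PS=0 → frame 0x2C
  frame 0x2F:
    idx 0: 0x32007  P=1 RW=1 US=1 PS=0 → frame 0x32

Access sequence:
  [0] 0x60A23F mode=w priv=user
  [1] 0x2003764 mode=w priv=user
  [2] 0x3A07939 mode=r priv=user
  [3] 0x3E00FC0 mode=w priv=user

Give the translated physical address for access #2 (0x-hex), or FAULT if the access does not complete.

Per-access translation:
#0 VA=0x60A23F (w,user):
  L0 @0x1E[3] → 0x21007  P=1,RW=1,US=1,PS=0
  L1 @0x21[10] → 0x23007  P=1,RW=1,US=1,PS=0
  ✓ 0x2323F  — 2 lookups
#1 VA=0x2003764 (w,user):
  L0 @0x1E[16] → 0x25007  P=1,RW=1,US=1,PS=0
  L1 @0x25[3] → 0x26003  P=1,RW=1,US=0,PS=0
  ⇒ fault: PROTECTION_VIOLATION  — 2 lookups
#2 VA=0x3A07939 (r,user):
  L0 @0x1E[29] → 0x29007  P=1,RW=1,US=1,PS=0
  L1 @0x29[7] → 0x2C007  P=1,RW=1,US=1,PS=0
  ✓ 0x2C939  — 2 lookups
#3 VA=0x3E00FC0 (w,user):
  L0 @0x1E[31] → 0x2F007  P=1,RW=1,US=1,PS=0
  L1 @0x2F[0] → 0x32007  P=1,RW=1,US=1,PS=0
  ✓ 0x32FC0  — 2 lookups

Access #2 PA: 0x2C939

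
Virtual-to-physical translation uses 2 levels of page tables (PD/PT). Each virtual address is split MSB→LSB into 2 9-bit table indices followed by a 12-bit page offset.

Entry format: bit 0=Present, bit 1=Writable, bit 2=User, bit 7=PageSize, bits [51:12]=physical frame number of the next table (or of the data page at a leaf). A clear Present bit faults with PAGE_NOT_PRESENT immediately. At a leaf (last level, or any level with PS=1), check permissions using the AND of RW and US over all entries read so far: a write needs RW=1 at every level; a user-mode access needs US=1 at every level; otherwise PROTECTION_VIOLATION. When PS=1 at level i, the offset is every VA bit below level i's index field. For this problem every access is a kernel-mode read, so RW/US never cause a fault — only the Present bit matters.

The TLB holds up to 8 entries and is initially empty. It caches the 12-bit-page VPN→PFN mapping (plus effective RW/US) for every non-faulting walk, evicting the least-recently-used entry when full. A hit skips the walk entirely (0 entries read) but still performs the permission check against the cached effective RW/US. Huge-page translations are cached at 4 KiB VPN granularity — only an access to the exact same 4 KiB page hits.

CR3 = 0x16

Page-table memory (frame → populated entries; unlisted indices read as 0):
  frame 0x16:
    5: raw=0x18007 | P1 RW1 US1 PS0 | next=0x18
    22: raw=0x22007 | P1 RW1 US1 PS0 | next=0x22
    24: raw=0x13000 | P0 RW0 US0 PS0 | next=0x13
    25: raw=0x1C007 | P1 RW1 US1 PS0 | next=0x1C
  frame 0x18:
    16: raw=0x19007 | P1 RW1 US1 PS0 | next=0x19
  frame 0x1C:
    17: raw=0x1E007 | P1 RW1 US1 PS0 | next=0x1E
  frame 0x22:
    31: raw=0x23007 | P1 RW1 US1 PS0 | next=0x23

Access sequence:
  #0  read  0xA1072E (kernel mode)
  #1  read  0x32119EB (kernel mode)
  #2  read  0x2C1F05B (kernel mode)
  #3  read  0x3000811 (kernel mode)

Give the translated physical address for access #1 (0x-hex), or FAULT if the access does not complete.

Trace:
#0 VA=0xA1072E (r,kernel):
  L0 @0x16[5] → 0x18007  P=1,RW=1,US=1,PS=0
  L1 @0x18[16] → 0x19007  P=1,RW=1,US=1,PS=0
  → PA=0x1972E  (2 entries read)
#1 VA=0x32119EB (r,kernel):
  L0 @0x16[25] → 0x1C007  P=1,RW=1,US=1,PS=0
  L1 @0x1C[17] → 0x1E007  P=1,RW=1,US=1,PS=0
  → PA=0x1E9EB  (2 entries read)
#2 VA=0x2C1F05B (r,kernel):
  L0 @0x16[22] → 0x22007  P=1,RW=1,US=1,PS=0
  L1 @0x22[31] → 0x23007  P=1,RW=1,US=1,PS=0
  → PA=0x2305B  (2 entries read)
#3 VA=0x3000811 (r,kernel):
  L0 @0x16[24] → 0x13000  P=0,RW=0,US=0,PS=0
  → PAGE_NOT_PRESENT  (1 entries read)

Access #1 PA: 0x1E9EB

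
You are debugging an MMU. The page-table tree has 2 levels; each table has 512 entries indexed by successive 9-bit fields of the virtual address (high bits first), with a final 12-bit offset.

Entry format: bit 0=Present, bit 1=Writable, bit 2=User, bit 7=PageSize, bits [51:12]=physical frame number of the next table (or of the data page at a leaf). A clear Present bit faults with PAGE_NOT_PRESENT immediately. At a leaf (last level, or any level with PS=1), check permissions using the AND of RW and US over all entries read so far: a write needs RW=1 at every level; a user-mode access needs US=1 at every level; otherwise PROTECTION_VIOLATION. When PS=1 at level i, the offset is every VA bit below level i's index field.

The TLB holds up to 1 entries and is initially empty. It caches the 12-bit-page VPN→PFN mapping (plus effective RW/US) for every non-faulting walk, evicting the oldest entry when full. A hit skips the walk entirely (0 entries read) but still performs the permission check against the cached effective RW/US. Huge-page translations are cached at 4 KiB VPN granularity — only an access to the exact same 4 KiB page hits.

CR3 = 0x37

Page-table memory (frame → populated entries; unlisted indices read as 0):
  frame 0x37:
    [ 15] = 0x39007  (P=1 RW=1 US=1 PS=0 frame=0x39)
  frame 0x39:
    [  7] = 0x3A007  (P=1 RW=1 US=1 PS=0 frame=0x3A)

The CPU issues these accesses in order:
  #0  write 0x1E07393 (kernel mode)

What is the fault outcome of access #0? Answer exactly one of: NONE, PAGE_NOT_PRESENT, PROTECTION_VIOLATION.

Walk each access:
#0 VA=0x1E07393 (w,kernel):
  lvl0: tbl 0x37, slot 15 ⇒ 0x39007 (P1/RW1/US1/PS0)
  lvl1: tbl 0x39, slot 7 ⇒ 0x3A007 (P1/RW1/US1/PS0)
  ⇒ phys 0x3A393  [2 reads]

Access #0 fault: NONE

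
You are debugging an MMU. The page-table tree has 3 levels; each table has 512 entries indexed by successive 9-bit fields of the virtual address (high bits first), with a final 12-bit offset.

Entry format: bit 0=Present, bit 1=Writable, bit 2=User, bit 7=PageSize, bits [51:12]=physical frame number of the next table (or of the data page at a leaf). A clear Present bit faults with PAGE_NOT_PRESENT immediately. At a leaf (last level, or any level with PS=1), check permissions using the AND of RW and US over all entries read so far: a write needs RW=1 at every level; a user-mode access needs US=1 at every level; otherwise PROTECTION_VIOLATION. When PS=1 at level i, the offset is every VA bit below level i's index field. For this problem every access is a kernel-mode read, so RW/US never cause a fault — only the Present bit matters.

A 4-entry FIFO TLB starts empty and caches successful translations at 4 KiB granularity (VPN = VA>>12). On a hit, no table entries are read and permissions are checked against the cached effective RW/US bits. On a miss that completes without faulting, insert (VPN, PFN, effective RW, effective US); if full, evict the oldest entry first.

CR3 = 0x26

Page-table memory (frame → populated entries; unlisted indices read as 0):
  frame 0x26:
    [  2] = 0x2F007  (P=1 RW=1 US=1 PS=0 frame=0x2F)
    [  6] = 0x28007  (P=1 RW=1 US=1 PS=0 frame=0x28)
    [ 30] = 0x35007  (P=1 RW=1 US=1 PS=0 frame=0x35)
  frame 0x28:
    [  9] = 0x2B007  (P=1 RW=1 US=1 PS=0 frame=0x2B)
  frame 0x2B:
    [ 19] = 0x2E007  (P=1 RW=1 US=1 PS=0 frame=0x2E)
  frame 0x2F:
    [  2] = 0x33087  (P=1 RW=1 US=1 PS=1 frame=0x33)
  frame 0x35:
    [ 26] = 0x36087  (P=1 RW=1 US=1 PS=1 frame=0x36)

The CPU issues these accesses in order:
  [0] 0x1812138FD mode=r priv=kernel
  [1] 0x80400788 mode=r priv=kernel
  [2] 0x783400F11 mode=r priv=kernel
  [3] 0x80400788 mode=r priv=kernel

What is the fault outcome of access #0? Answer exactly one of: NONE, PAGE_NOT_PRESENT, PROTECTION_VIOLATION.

Per-access translation:
#0 VA=0x1812138FD (r,kernel):
  [0] read 0x26 idx=6: raw=0x28007 flags P=1 W=1 U=1 S=0
  [1] read 0x28 idx=9: raw=0x2B007 flags P=1 W=1 U=1 S=0
  [2] read 0x2B idx=19: raw=0x2E007 flags P=1 W=1 U=1 S=0
  ⇒ phys 0x2E8FD  [3 reads]
#1 VA=0x80400788 (r,kernel):
  [0] read 0x26 idx=2: raw=0x2F007 flags P=1 W=1 U=1 S=0
  [1] read 0x2F idx=2: raw=0x33087 flags P=1 W=1 U=1 S=1
  ⇒ phys 0x33788 (huge @L1)  [2 reads]
#2 VA=0x783400F11 (r,kernel):
  [0] read 0x26 idx=30: raw=0x35007 flags P=1 W=1 U=1 S=0
  [1] read 0x35 idx=26: raw=0x36087 flags P=1 W=1 U=1 S=1
  ⇒ phys 0x36F11 (huge @L1)  [2 reads]
#3 VA=0x80400788 (r,kernel):
  TLB hit vpn=0x80400 → PA=0x33788

Access #0 fault: NONE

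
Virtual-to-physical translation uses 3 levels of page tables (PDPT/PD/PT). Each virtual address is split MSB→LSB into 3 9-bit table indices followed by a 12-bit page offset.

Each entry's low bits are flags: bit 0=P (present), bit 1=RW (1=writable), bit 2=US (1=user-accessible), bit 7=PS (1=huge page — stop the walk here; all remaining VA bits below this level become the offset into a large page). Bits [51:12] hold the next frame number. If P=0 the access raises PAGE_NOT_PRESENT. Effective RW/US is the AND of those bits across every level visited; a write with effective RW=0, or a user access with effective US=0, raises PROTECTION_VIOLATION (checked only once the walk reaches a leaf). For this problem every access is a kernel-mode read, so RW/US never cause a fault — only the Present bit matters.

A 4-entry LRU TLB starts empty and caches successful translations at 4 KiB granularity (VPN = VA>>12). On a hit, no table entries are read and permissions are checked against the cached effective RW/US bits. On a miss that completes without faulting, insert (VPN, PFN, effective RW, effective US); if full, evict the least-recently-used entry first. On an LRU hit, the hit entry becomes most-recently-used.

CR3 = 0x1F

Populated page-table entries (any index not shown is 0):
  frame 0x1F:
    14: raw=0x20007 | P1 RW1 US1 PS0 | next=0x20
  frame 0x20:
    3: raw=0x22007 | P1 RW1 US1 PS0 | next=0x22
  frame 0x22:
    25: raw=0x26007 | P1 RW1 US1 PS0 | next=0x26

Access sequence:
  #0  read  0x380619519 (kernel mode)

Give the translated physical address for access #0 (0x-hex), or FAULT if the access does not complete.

Walk each access:
#0 VA=0x380619519 (r,kernel):
  L0: frame=0x1F idx=14 entry=0x20007 [P=1 RW=1 US=1 PS=0]
  L1: frame=0x20 idx=3 entry=0x22007 [P=1 RW=1 US=1 PS=0]
  L2: frame=0x22 idx=25 entry=0x26007 [P=1 RW=1 US=1 PS=0]
  ✓ 0x26519  — 3 lookups

Access #0 PA: 0x26519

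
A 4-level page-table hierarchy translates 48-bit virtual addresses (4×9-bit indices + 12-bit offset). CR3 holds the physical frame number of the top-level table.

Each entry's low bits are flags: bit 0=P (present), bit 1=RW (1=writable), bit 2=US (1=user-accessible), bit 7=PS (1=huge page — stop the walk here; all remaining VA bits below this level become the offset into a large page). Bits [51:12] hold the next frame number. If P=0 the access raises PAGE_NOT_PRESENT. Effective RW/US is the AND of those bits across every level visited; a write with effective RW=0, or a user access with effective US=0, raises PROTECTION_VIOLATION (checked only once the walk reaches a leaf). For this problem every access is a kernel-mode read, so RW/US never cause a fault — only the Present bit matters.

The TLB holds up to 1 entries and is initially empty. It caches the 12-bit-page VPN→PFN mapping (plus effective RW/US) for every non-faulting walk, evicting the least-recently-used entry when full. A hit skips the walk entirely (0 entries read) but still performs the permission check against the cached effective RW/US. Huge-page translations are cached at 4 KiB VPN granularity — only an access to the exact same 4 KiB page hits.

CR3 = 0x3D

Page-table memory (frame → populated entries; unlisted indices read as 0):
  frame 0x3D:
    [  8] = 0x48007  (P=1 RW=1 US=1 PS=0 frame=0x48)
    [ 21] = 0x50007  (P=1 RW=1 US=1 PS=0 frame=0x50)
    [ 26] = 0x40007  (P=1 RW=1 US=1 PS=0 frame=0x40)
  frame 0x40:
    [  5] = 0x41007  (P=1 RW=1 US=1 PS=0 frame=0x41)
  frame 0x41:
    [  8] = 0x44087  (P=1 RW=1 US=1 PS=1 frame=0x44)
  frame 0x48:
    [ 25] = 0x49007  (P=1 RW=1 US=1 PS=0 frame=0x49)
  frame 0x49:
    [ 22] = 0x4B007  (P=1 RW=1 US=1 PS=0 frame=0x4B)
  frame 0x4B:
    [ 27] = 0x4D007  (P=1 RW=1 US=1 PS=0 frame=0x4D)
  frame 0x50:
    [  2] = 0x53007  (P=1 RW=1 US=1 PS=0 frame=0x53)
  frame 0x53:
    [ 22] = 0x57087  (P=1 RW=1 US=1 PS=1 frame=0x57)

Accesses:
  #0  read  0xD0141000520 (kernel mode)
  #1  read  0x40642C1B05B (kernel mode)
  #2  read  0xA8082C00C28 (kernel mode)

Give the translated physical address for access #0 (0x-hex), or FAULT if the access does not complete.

Trace:
#0 VA=0xD0141000520 (r,kernel):
  [0] read 0x3D idx=26: raw=0x40007 flags P=1 W=1 U=1 S=0
  [1] read 0x40 idx=5: raw=0x41007 flags P=1 W=1 U=1 S=0
  [2] read 0x41 idx=8: raw=0x44087 flags P=1 W=1 U=1 S=1
  ✓ 0x44520 (huge @L2)  — 3 lookups
#1 VA=0x40642C1B05B (r,kernel):
  [0] read 0x3D idx=8: raw=0x48007 flags P=1 W=1 U=1 S=0
  [1] read 0x48 idx=25: raw=0x49007 flags P=1 W=1 U=1 S=0
  [2] read 0x49 idx=22: raw=0x4B007 flags P=1 W=1 U=1 S=0
  [3] read 0x4B idx=27: raw=0x4D007 flags P=1 W=1 U=1 S=0
  ✓ 0x4D05B  — 4 lookups
#2 VA=0xA8082C00C28 (r,kernel):
  [0] read 0x3D idx=21: raw=0x50007 flags P=1 W=1 U=1 S=0
  [1] read 0x50 idx=2: raw=0x53007 flags P=1 W=1 U=1 S=0
  [2] read 0x53 idx=22: raw=0x57087 flags P=1 W=1 U=1 S=1
  ✓ 0x57C28 (huge @L2)  — 3 lookups

Access #0 PA: 0x44520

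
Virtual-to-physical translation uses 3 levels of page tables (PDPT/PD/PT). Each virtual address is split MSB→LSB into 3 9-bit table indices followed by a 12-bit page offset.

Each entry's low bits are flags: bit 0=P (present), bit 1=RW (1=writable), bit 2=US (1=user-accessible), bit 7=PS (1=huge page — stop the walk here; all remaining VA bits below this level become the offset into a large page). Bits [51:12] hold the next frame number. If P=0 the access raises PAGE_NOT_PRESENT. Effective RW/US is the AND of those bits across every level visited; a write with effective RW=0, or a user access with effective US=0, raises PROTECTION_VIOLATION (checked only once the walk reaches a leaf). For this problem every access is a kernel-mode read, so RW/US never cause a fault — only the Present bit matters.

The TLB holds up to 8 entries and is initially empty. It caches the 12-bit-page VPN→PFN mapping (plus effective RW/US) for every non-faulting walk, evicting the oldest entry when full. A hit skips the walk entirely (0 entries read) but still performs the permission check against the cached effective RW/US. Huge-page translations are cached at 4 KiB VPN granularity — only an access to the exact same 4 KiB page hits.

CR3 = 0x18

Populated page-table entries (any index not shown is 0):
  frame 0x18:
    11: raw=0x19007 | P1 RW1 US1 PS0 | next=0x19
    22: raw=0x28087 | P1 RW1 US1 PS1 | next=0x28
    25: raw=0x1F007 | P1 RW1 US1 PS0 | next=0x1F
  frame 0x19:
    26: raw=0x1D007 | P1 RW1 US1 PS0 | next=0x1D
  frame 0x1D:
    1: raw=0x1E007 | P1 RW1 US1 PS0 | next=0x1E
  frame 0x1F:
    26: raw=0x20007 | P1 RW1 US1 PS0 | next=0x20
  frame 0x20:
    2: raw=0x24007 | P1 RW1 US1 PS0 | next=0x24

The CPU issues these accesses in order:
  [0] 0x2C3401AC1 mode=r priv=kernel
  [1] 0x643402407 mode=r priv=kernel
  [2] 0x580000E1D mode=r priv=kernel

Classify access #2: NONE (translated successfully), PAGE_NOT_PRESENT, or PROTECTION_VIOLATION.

Trace:
#0 VA=0x2C3401AC1 (r,kernel):
  [0] read 0x18 idx=11: raw=0x19007 flags P=1 W=1 U=1 S=0
  [1] read 0x19 idx=26: raw=0x1D007 flags P=1 W=1 U=1 S=0
  [2] read 0x1D idx=1: raw=0x1E007 flags P=1 W=1 U=1 S=0
  ✓ 0x1EAC1  — 3 lookups
#1 VA=0x643402407 (r,kernel):
  [0] read 0x18 idx=25: raw=0x1F007 flags P=1 W=1 U=1 S=0
  [1] read 0x1F idx=26: raw=0x20007 flags P=1 W=1 U=1 S=0
  [2] read 0x20 idx=2: raw=0x24007 flags P=1 W=1 U=1 S=0
  ✓ 0x24407  — 3 lookups
#2 VA=0x580000E1D (r,kernel):
  [0] read 0x18 idx=22: raw=0x28087 flags P=1 W=1 U=1 S=1
  ✓ 0x28E1D (huge @L0)  — 1 lookups

Access #2 fault: NONE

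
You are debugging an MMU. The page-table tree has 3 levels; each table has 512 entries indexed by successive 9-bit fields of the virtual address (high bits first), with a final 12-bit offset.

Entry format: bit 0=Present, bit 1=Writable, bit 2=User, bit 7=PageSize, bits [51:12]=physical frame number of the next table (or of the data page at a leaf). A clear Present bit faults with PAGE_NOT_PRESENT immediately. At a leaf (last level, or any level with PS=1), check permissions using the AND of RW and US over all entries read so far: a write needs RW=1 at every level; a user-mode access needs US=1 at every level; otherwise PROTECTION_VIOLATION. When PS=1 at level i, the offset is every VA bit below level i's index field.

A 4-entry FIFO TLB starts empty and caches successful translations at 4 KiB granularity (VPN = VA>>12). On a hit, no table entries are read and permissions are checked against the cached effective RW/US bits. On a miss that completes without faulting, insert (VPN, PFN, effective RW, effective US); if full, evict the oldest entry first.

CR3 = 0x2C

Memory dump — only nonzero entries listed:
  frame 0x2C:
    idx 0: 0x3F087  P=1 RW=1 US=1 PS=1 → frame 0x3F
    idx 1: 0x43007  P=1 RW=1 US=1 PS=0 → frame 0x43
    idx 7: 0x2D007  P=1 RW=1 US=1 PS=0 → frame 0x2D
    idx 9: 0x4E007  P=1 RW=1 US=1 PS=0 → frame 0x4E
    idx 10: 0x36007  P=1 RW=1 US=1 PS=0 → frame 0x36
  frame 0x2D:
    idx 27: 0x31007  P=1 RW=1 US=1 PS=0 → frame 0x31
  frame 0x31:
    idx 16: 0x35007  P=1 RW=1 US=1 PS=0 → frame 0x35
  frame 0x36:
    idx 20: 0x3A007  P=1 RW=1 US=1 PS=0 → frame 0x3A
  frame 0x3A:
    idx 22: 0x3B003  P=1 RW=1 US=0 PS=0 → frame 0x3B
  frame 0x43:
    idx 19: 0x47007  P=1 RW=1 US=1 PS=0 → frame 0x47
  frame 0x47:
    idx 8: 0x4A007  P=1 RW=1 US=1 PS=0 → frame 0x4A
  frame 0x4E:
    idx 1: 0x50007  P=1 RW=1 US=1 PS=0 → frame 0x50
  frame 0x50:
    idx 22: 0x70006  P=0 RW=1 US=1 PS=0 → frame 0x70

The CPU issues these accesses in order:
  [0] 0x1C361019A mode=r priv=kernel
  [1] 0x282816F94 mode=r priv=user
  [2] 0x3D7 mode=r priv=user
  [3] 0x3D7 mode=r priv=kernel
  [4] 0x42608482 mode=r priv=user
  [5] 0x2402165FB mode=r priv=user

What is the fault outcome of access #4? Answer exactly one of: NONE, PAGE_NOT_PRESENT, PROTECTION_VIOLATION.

Trace:
#0 VA=0x1C361019A (r,kernel):
  lvl0: tbl 0x2C, slot 7 ⇒ 0x2D007 (P1/RW1/US1/PS0)
  lvl1: tbl 0x2D, slot 27 ⇒ 0x31007 (P1/RW1/US1/PS0)
  lvl2: tbl 0x31, slot 16 ⇒ 0x35007 (P1/RW1/US1/PS0)
  ⇒ phys 0x3519A  [3 reads]
#1 VA=0x282816F94 (r,user):
  lvl0: tbl 0x2C, slot 10 ⇒ 0x36007 (P1/RW1/US1/PS0)
  lvl1: tbl 0x36, slot 20 ⇒ 0x3A007 (P1/RW1/US1/PS0)
  lvl2: tbl 0x3A, slot 22 ⇒ 0x3B003 (P1/RW1/US0/PS0)
  → PROTECTION_VIOLATION  (3 entries read)
#2 VA=0x3D7 (r,user):
  lvl0: tbl 0x2C, slot 0 ⇒ 0x3F087 (P1/RW1/US1/PS1)
  ⇒ phys 0x3F3D7 (huge @L0)  [1 reads]
#3 VA=0x3D7 (r,kernel):
  TLB hit vpn=0x0 → PA=0x3F3D7
#4 VA=0x42608482 (r,user):
  lvl0: tbl 0x2C, slot 1 ⇒ 0x43007 (P1/RW1/US1/PS0)
  lvl1: tbl 0x43, slot 19 ⇒ 0x47007 (P1/RW1/US1/PS0)
  lvl2: tbl 0x47, slot 8 ⇒ 0x4A007 (P1/RW1/US1/PS0)
  ⇒ phys 0x4A482  [3 reads]
#5 VA=0x2402165FB (r,user):
  lvl0: tbl 0x2C, slot 9 ⇒ 0x4E007 (P1/RW1/US1/PS0)
  lvl1: tbl 0x4E, slot 1 ⇒ 0x50007 (P1/RW1/US1/PS0)
  lvl2: tbl 0x50, slot 22 ⇒ 0x70006 (P0/RW1/US1/PS0)
  → PAGE_NOT_PRESENT  (3 entries read)

Access #4 fault: NONE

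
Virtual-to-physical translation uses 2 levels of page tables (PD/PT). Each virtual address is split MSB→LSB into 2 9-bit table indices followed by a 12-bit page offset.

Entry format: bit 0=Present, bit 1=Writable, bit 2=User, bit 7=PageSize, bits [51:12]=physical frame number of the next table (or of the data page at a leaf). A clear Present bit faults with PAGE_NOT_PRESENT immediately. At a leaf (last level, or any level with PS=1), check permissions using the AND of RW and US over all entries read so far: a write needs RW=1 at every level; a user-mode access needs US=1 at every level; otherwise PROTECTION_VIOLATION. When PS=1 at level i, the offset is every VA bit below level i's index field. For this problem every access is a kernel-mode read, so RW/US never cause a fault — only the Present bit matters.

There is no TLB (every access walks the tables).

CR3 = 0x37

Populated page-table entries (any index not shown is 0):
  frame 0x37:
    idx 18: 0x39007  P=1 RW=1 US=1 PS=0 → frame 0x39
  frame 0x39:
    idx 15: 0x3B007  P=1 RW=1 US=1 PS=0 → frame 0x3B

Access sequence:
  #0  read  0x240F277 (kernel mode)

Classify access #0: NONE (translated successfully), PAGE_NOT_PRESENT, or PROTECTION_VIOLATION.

Trace:
#0 VA=0x240F277 (r,kernel):
  lvl0: tbl 0x37, slot 18 ⇒ 0x39007 (P1/RW1/US1/PS0)
  lvl1: tbl 0x39, slot 15 ⇒ 0x3B007 (P1/RW1/US1/PS0)
  ✓ 0x3B277  — 2 lookups

Access #0 fault: NONE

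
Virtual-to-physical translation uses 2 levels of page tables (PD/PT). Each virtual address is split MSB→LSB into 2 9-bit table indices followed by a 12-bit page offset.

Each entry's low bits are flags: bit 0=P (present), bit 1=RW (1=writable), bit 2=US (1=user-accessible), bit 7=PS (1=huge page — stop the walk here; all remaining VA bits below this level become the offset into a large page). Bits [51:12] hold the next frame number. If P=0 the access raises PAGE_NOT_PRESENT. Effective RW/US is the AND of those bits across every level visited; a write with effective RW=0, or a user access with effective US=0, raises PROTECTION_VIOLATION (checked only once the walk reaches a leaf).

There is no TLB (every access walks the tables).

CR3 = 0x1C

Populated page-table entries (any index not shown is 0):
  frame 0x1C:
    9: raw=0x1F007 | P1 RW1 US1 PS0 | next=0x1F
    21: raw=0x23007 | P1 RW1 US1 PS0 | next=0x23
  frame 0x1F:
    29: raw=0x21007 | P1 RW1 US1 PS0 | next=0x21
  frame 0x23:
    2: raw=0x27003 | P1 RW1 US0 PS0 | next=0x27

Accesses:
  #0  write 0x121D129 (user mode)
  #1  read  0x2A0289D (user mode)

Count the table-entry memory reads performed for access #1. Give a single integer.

Walk each access:
#0 VA=0x121D129 (w,user):
  L0 @0x1C[9] → 0x1F007  P=1,RW=1,US=1,PS=0
  L1 @0x1F[29] → 0x21007  P=1,RW=1,US=1,PS=0
  ⇒ phys 0x21129  [2 reads]
#1 VA=0x2A0289D (r,user):
  L0 @0x1C[21] → 0x23007  P=1,RW=1,US=1,PS=0
  L1 @0x23[2] → 0x27003  P=1,RW=1,US=0,PS=0
  → PROTECTION_VIOLATION  (2 entries read)

Entries read for #1: 2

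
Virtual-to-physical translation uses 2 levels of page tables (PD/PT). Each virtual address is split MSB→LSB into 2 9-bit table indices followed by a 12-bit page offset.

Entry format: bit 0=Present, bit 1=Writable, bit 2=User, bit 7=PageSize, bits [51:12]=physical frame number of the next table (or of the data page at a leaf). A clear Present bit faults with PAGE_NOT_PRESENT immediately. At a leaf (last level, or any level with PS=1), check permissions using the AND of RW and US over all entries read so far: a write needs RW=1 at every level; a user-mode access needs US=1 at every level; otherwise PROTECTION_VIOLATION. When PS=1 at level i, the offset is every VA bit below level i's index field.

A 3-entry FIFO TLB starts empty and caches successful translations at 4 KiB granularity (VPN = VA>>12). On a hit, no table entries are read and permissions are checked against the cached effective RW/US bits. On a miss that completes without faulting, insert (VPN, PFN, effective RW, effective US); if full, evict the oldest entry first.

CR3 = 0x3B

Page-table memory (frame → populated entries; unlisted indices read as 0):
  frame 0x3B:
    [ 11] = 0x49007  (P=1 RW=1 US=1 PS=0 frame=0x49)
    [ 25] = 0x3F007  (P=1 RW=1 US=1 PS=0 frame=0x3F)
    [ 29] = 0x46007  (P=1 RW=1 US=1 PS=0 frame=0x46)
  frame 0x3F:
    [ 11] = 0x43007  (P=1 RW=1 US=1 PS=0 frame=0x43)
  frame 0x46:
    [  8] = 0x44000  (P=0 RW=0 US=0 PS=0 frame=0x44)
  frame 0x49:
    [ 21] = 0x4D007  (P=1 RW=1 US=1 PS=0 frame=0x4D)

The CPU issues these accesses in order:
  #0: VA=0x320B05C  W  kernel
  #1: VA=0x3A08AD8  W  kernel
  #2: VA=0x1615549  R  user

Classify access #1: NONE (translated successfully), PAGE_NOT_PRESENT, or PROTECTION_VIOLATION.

Trace:
#0 VA=0x320B05C (w,kernel):
  L0 @0x3B[25] → 0x3F007  P=1,RW=1,US=1,PS=0
  L1 @0x3F[11] → 0x43007  P=1,RW=1,US=1,PS=0
  ✓ 0x4305C  — 2 lookups
#1 VA=0x3A08AD8 (w,kernel):
  L0 @0x3B[29] → 0x46007  P=1,RW=1,US=1,PS=0
  L1 @0x46[8] → 0x44000  P=0,RW=0,US=0,PS=0
  ✗ PAGE_NOT_PRESENT  [2 reads]
#2 VA=0x1615549 (r,user):
  L0 @0x3B[11] → 0x49007  P=1,RW=1,US=1,PS=0
  L1 @0x49[21] → 0x4D007  P=1,RW=1,US=1,PS=0
  ✓ 0x4D549  — 2 lookups

Access #1 fault: PAGE_NOT_PRESENT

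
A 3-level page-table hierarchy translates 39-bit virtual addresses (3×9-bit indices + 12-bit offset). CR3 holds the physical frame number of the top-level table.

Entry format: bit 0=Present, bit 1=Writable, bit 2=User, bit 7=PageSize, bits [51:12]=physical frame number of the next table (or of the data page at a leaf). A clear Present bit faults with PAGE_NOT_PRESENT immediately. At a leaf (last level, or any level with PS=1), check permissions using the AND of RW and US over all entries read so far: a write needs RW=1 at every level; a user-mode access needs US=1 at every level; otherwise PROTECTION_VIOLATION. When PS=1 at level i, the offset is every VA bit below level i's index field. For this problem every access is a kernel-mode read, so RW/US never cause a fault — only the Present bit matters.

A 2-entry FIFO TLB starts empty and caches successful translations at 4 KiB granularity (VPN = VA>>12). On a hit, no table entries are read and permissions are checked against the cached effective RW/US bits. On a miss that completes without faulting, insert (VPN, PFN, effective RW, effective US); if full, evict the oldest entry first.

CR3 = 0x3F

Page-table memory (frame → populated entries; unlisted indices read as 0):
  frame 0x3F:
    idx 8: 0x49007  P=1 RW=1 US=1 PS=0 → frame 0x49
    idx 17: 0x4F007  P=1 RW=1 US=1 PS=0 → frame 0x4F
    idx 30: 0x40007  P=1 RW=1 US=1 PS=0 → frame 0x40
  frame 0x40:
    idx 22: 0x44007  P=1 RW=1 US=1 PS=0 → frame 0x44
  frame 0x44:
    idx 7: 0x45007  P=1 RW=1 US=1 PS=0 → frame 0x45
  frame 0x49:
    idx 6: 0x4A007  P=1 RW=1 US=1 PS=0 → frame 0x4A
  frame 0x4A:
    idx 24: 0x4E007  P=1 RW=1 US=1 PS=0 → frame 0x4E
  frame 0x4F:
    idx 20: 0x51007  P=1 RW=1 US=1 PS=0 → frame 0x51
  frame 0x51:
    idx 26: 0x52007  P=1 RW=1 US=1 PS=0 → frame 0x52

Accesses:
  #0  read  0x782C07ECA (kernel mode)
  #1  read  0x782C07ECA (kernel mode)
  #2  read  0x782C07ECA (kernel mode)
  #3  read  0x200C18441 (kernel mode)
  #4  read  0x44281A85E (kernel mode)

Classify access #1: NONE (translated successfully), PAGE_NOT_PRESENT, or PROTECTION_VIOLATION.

Trace:
#0 VA=0x782C07ECA (r,kernel):
  [0] read 0x3F idx=30: raw=0x40007 flags P=1 W=1 U=1 S=0
  [1] read 0x40 idx=22: raw=0x44007 flags P=1 W=1 U=1 S=0
  [2] read 0x44 idx=7: raw=0x45007 flags P=1 W=1 U=1 S=0
  ✓ 0x45ECA  — 3 lookups
#1 VA=0x782C07ECA (r,kernel):
  TLB hit vpn=0x782C07 → PA=0x45ECA
#2 VA=0x782C07ECA (r,kernel):
  TLB hit vpn=0x782C07 → PA=0x45ECA
#3 VA=0x200C18441 (r,kernel):
  [0] read 0x3F idx=8: raw=0x49007 flags P=1 W=1 U=1 S=0
  [1] read 0x49 idx=6: raw=0x4A007 flags P=1 W=1 U=1 S=0
  [2] read 0x4A idx=24: raw=0x4E007 flags P=1 W=1 U=1 S=0
  ✓ 0x4E441  — 3 lookups
#4 VA=0x44281A85E (r,kernel):
  [0] read 0x3F idx=17: raw=0x4F007 flags P=1 W=1 U=1 S=0
  [1] read 0x4F idx=20: raw=0x51007 flags P=1 W=1 U=1 S=0
  [2] read 0x51 idx=26: raw=0x52007 flags P=1 W=1 U=1 S=0
  ✓ 0x5285E  — 3 lookups

Access #1 fault: NONE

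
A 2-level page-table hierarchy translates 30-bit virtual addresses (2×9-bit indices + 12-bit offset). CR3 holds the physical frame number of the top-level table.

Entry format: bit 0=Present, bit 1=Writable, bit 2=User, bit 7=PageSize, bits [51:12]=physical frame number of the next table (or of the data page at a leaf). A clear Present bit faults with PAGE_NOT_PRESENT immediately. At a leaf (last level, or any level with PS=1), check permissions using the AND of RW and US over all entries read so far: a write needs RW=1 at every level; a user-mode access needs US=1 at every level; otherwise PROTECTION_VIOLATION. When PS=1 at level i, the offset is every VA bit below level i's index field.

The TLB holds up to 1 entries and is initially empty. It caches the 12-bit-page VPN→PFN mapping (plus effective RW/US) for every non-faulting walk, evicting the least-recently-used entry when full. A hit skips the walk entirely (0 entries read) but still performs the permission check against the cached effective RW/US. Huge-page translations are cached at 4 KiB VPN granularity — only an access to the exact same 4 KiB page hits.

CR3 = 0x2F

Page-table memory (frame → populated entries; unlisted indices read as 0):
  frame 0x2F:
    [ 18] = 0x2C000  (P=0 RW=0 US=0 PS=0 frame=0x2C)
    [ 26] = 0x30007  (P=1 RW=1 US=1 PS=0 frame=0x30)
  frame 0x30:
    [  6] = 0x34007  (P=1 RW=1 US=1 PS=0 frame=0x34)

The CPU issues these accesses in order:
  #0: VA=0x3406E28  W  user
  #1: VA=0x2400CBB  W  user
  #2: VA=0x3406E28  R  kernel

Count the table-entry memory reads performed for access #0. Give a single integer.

Walk each access:
#0 VA=0x3406E28 (w,user):
  lvl0: tbl 0x2F, slot 26 ⇒ 0x30007 (P1/RW1/US1/PS0)
  lvl1: tbl 0x30, slot 6 ⇒ 0x34007 (P1/RW1/US1/PS0)
  → PA=0x34E28  (2 entries read)
#1 VA=0x2400CBB (w,user):
  lvl0: tbl 0x2F, slot 18 ⇒ 0x2C000 (P0/RW0/US0/PS0)
  ✗ PAGE_NOT_PRESENT  [1 reads]
#2 VA=0x3406E28 (r,kernel):
  TLB hit vpn=0x3406 → PA=0x34E28

Entries read for #0: 2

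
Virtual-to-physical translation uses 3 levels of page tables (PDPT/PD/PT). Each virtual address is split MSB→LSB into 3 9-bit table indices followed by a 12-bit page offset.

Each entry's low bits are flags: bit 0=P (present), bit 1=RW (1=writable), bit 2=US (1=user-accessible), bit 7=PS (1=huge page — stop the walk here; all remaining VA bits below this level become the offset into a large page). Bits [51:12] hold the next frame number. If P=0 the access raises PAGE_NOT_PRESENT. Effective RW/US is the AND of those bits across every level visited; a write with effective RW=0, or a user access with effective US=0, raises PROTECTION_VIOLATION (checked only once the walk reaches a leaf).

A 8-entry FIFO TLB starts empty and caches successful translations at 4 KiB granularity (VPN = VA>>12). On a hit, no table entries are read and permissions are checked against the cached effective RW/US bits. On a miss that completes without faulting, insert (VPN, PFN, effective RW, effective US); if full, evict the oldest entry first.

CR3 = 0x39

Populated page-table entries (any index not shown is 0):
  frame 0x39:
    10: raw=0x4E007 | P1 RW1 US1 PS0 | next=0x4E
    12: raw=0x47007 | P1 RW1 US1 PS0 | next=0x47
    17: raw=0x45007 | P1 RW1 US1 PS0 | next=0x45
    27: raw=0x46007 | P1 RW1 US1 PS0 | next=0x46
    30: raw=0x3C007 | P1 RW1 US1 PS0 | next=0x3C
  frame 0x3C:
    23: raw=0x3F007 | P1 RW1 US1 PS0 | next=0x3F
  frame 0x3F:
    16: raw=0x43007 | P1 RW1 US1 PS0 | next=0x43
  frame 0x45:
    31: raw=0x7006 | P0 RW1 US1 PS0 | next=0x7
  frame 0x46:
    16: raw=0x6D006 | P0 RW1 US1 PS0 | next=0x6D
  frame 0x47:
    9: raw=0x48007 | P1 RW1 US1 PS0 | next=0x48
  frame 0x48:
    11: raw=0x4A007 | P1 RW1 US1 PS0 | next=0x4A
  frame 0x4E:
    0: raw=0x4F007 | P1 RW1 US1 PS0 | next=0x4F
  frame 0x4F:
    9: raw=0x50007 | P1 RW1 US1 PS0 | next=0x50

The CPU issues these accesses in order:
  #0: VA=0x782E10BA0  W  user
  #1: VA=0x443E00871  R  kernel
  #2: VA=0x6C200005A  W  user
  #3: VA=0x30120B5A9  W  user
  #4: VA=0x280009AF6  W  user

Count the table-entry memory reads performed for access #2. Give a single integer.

Trace:
#0 VA=0x782E10BA0 (w,user):
  L0: frame=0x39 idx=30 entry=0x3C007 [P=1 RW=1 US=1 PS=0]
  L1: frame=0x3C idx=23 entry=0x3F007 [P=1 RW=1 US=1 PS=0]
  L2: frame=0x3F idx=16 entry=0x43007 [P=1 RW=1 US=1 PS=0]
  ⇒ phys 0x43BA0  [3 reads]
#1 VA=0x443E00871 (r,kernel):
  L0: frame=0x39 idx=17 entry=0x45007 [P=1 RW=1 US=1 PS=0]
  L1: frame=0x45 idx=31 entry=0x7006 [P=0 RW=1 US=1 PS=0]
  ✗ PAGE_NOT_PRESENT  [2 reads]
#2 VA=0x6C200005A (w,user):
  L0: frame=0x39 idx=27 entry=0x46007 [P=1 RW=1 US=1 PS=0]
  L1: frame=0x46 idx=16 entry=0x6D006 [P=0 RW=1 US=1 PS=0]
  ✗ PAGE_NOT_PRESENT  [2 reads]
#3 VA=0x30120B5A9 (w,user):
  L0: frame=0x39 idx=12 entry=0x47007 [P=1 RW=1 US=1 PS=0]
  L1: frame=0x47 idx=9 entry=0x48007 [P=1 RW=1 US=1 PS=0]
  L2: frame=0x48 idx=11 entry=0x4A007 [P=1 RW=1 US=1 PS=0]
  ⇒ phys 0x4A5A9  [3 reads]
#4 VA=0x280009AF6 (w,user):
  L0: frame=0x39 idx=10 entry=0x4E007 [P=1 RW=1 US=1 PS=0]
  L1: frame=0x4E idx=0 entry=0x4F007 [P=1 RW=1 US=1 PS=0]
  L2: frame=0x4F idx=9 entry=0x50007 [P=1 RW=1 US=1 PS=0]
  ⇒ phys 0x50AF6  [3 reads]

Entries read for #2: 2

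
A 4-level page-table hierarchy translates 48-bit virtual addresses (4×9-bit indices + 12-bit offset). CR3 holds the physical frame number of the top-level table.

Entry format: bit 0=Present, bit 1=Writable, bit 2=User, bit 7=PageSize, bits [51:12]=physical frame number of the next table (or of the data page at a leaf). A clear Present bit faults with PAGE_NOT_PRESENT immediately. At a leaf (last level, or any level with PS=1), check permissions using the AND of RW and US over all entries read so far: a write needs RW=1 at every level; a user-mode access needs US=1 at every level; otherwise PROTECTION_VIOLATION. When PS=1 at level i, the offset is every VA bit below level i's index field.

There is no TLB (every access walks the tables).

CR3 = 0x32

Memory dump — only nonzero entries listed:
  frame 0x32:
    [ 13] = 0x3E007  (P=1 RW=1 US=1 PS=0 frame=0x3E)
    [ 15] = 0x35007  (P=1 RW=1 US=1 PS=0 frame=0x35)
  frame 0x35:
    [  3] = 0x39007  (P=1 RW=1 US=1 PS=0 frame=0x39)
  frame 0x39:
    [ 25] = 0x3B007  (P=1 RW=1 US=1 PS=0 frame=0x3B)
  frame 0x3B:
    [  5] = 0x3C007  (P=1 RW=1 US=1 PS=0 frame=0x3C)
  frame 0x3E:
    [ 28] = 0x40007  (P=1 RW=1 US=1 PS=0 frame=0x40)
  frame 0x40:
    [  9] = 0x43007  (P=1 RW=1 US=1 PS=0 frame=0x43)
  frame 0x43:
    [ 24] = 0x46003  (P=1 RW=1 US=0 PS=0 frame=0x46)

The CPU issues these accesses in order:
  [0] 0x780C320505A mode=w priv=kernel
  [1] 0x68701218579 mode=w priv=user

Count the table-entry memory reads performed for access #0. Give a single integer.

Trace:
#0 VA=0x780C320505A (w,kernel):
  L0: frame=0x32 idx=15 entry=0x35007 [P=1 RW=1 US=1 PS=0]
  L1: frame=0x35 idx=3 entry=0x39007 [P=1 RW=1 US=1 PS=0]
  L2: frame=0x39 idx=25 entry=0x3B007 [P=1 RW=1 US=1 PS=0]
  L3: frame=0x3B idx=5 entry=0x3C007 [P=1 RW=1 US=1 PS=0]
  ✓ 0x3C05A  — 4 lookups
#1 VA=0x68701218579 (w,user):
  L0: frame=0x32 idx=13 entry=0x3E007 [P=1 RW=1 US=1 PS=0]
  L1: frame=0x3E idx=28 entry=0x40007 [P=1 RW=1 US=1 PS=0]
  L2: frame=0x40 idx=9 entry=0x43007 [P=1 RW=1 US=1 PS=0]
  L3: frame=0x43 idx=24 entry=0x46003 [P=1 RW=1 US=0 PS=0]
  ⇒ fault: PROTECTION_VIOLATION  — 4 lookups

Entries read for #0: 4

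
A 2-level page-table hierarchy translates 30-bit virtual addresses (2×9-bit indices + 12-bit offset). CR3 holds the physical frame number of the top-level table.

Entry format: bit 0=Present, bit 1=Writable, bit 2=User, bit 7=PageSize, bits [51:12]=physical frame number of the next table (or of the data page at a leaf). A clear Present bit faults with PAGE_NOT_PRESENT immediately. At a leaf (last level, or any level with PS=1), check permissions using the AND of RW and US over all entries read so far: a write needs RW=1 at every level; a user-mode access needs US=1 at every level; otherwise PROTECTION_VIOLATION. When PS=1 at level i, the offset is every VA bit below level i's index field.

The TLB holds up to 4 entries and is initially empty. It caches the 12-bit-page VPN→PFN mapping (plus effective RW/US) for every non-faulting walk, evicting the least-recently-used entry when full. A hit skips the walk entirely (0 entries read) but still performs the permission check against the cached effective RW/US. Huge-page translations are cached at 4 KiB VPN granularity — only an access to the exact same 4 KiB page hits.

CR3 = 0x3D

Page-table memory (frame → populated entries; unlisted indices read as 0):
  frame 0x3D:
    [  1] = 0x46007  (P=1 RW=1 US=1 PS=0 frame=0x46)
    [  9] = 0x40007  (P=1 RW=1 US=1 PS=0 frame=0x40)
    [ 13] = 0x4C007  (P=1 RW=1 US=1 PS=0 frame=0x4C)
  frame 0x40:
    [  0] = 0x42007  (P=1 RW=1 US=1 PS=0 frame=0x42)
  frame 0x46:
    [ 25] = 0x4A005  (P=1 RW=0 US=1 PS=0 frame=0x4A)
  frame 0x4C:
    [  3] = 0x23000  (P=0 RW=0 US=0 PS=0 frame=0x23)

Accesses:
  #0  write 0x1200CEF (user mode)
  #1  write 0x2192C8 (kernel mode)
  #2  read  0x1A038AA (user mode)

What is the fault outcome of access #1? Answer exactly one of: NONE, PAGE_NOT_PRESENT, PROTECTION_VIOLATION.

Trace:
#0 VA=0x1200CEF (w,user):
  L0 @0x3D[9] → 0x40007  P=1,RW=1,US=1,PS=0
  L1 @0x40[0] → 0x42007  P=1,RW=1,US=1,PS=0
  ⇒ phys 0x42CEF  [2 reads]
#1 VA=0x2192C8 (w,kernel):
  L0 @0x3D[1] → 0x46007  P=1,RW=1,US=1,PS=0
  L1 @0x46[25] → 0x4A005  P=1,RW=0,US=1,PS=0
  ✗ PROTECTION_VIOLATION  [2 reads]
#2 VA=0x1A038AA (r,user):
  L0 @0x3D[13] → 0x4C007  P=1,RW=1,US=1,PS=0
  L1 @0x4C[3] → 0x23000  P=0,RW=0,US=0,PS=0
  ✗ PAGE_NOT_PRESENT  [2 reads]

Access #1 fault: PROTECTION_VIOLATION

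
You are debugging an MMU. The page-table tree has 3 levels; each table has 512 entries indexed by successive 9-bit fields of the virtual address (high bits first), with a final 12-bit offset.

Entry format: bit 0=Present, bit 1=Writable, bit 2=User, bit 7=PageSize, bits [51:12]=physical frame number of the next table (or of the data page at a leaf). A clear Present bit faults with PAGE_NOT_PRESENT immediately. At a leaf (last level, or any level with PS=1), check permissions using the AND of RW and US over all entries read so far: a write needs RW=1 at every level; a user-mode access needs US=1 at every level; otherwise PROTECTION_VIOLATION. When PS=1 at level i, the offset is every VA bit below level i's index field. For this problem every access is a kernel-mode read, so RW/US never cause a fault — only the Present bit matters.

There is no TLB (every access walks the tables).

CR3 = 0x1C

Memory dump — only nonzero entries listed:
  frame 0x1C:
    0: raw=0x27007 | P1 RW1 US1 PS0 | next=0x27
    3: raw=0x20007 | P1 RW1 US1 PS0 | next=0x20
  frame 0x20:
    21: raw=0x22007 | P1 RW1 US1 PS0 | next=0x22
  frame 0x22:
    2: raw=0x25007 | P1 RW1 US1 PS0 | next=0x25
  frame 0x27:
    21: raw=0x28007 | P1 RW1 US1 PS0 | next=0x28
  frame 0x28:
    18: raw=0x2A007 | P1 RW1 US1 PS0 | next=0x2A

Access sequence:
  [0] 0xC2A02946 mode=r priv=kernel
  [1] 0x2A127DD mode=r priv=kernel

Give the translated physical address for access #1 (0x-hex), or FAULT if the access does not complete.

Per-access translation:
#0 VA=0xC2A02946 (r,kernel):
  [0] read 0x1C idx=3: raw=0x20007 flags P=1 W=1 U=1 S=0
  [1] read 0x20 idx=21: raw=0x22007 flags P=1 W=1 U=1 S=0
  [2] read 0x22 idx=2: raw=0x25007 flags P=1 W=1 U=1 S=0
  → PA=0x25946  (3 entries read)
#1 VA=0x2A127DD (r,kernel):
  [0] read 0x1C idx=0: raw=0x27007 flags P=1 W=1 U=1 S=0
  [1] read 0x27 idx=21: raw=0x28007 flags P=1 W=1 U=1 S=0
  [2] read 0x28 idx=18: raw=0x2A007 flags P=1 W=1 U=1 S=0
  → PA=0x2A7DD  (3 entries read)

Access #1 PA: 0x2A7DD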